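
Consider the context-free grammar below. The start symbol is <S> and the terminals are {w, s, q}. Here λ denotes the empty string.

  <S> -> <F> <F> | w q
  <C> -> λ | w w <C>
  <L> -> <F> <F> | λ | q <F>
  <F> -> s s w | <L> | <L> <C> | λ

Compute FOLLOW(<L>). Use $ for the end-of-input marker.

{$, q, s, w}

FIRST(<C>): from <C>->λ we get {λ}; from <C>->w w <C> we get {w}. So FIRST(<C>) = {λ, w}.
FIRST(<S>): from <S>-><F> <F> we get {λ, q, s, w}; from <S>->w q we get {w}. So FIRST(<S>) = {λ, q, s, w}.
FIRST(<L>): from <L>-><F> <F> we get {λ, q, s, w}; from <L>->λ we get {λ}; from <L>->q <F> we get {q}. So FIRST(<L>) = {λ, q, s, w}.
FIRST(<F>): from <F>->s s w we get {s}; from <F>-><L> we get {λ, q, s, w}; from <F>-><L> <C> we get {λ, q, s, w}; from <F>->λ we get {λ}. So FIRST(<F>) = {λ, q, s, w}.
FOLLOW(<S>) includes $ since <S> is the start symbol.
FOLLOW(<S>): <S> appears on no right-hand side. Thus FOLLOW(<S>) = {$}.
FOLLOW(<C>): in <C>->w w <C>, the suffix after <C> is empty (adds nothing new); in <F>-><L> <C>, the suffix after <C> is empty, so FOLLOW(<C>) ⊇ FOLLOW(<F>) = {$, q, s, w}. Thus FOLLOW(<C>) = {$, q, s, w}.
FOLLOW(<L>): in <F>-><L>, the suffix after <L> is empty, so FOLLOW(<L>) ⊇ FOLLOW(<F>) = {$, q, s, w}; in <F>-><L> <C>, <L> is followed by <C> with FIRST {λ, w}; in <F>-><L> <C>, the suffix after <L> is nullable, so FOLLOW(<L>) ⊇ FOLLOW(<F>) = {$, q, s, w}. Thus FOLLOW(<L>) = {$, q, s, w}.
FOLLOW(<F>): in <S>-><F> <F> (occurrence 1), <F> is followed by <F> with FIRST {λ, q, s, w}; in <S>-><F> <F> (occurrence 1), the suffix after <F> is nullable, so FOLLOW(<F>) ⊇ FOLLOW(<S>) = {$}; in <S>-><F> <F> (occurrence 2), the suffix after <F> is empty, so FOLLOW(<F>) ⊇ FOLLOW(<S>) = {$}; in <L>-><F> <F> (occurrence 1), <F> is followed by <F> with FIRST {λ, q, s, w}; in <L>-><F> <F> (occurrence 1), the suffix after <F> is nullable, so FOLLOW(<F>) ⊇ FOLLOW(<L>) = {$, q, s, w}; in <L>-><F> <F> (occurrence 2), the suffix after <F> is empty, so FOLLOW(<F>) ⊇ FOLLOW(<L>) = {$, q, s, w}; in <L>->q <F>, the suffix after <F> is empty, so FOLLOW(<F>) ⊇ FOLLOW(<L>) = {$, q, s, w}. Thus FOLLOW(<F>) = {$, q, s, w}.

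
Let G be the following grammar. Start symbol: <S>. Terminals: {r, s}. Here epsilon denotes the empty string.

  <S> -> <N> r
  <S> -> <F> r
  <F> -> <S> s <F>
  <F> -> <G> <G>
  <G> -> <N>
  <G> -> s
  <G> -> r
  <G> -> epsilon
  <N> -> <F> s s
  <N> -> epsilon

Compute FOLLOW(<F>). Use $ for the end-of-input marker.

{r, s}

FIRST(<S>): from <S>-><N> r we get {r, s}; from <S>-><F> r we get {r, s}. So FIRST(<S>) = {r, s}.
FIRST(<F>): from <F>-><S> s <F> we get {r, s}; from <F>-><G> <G> we get {epsilon, r, s}. So FIRST(<F>) = {epsilon, r, s}.
FIRST(<N>): from <N>-><F> s s we get {r, s}; from <N>->epsilon we get {epsilon}. So FIRST(<N>) = {epsilon, r, s}.
FIRST(<G>): from <G>-><N> we get {epsilon, r, s}; from <G>->s we get {s}; from <G>->r we get {r}; from <G>->epsilon we get {epsilon}. So FIRST(<G>) = {epsilon, r, s}.
FOLLOW(<S>) includes $ since <S> is the start symbol.
FOLLOW(<S>): in <F>-><S> s <F>, <S> is followed by s <F> with FIRST {s}. Thus FOLLOW(<S>) = {$, s}.
FOLLOW(<F>): in <S>-><F> r, <F> is followed by r with FIRST {r}; in <F>-><S> s <F>, the suffix after <F> is empty (adds nothing new); in <N>-><F> s s, <F> is followed by s s with FIRST {s}. Thus FOLLOW(<F>) = {r, s}.
FOLLOW(<G>): in <F>-><G> <G> (occurrence 1), <G> is followed by <G> with FIRST {epsilon, r, s}; in <F>-><G> <G> (occurrence 1), the suffix after <G> is nullable, so FOLLOW(<G>) ⊇ FOLLOW(<F>) = {r, s}; in <F>-><G> <G> (occurrence 2), the suffix after <G> is empty, so FOLLOW(<G>) ⊇ FOLLOW(<F>) = {r, s}. Thus FOLLOW(<G>) = {r, s}.
FOLLOW(<N>): in <S>-><N> r, <N> is followed by r with FIRST {r}; in <G>-><N>, the suffix after <N> is empty, so FOLLOW(<N>) ⊇ FOLLOW(<G>) = {r, s}. Thus FOLLOW(<N>) = {r, s}.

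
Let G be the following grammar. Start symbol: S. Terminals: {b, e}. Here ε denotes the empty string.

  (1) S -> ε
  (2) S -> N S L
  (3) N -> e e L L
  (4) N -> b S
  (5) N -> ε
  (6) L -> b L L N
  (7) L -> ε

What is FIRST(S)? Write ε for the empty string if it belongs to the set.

{ε, b, e}

FIRST(N): from N->e e L L we get {e}; from N->b S we get {b}; from N->ε we get {ε}. So FIRST(N) = {ε, b, e}.
FIRST(L): from L->b L L N we get {b}; from L->ε we get {ε}. So FIRST(L) = {ε, b}.
FIRST(S): from S->ε we get {ε}; from S->N S L we get {ε, b, e}. So FIRST(S) = {ε, b, e}.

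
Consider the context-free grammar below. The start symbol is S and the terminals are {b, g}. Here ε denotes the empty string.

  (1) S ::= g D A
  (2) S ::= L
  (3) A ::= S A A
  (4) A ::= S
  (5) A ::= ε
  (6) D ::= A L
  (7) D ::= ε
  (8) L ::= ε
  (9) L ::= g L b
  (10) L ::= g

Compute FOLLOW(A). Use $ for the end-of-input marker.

FIRST(L): from L::=ε we get {ε}; from L::=g L b we get {g}; from L::=g we get {g}. So FIRST(L) = {ε, g}.
FIRST(S): from S::=g D A we get {g}; from S::=L we get {ε, g}. So FIRST(S) = {ε, g}.
FIRST(A): from A::=S A A we get {ε, g}; from A::=S we get {ε, g}; from A::=ε we get {ε}. So FIRST(A) = {ε, g}.
FIRST(D): from D::=A L we get {ε, g}; from D::=ε we get {ε}. So FIRST(D) = {ε, g}.
FOLLOW(S) includes $ since S is the start symbol.
FOLLOW(S): in A::=S A A, S is followed by A A with FIRST {ε, g}; in A::=S A A, the suffix after S is nullable, so FOLLOW(S) ⊇ FOLLOW(A) = {$, g}; in A::=S, the suffix after S is empty, so FOLLOW(S) ⊇ FOLLOW(A) = {$, g}. Thus FOLLOW(S) = {$, g}.
FOLLOW(D): in S::=g D A, D is followed by A with FIRST {ε, g}; in S::=g D A, the suffix after D is nullable, so FOLLOW(D) ⊇ FOLLOW(S) = {$, g}. Thus FOLLOW(D) = {$, g}.
FOLLOW(A): in S::=g D A, the suffix after A is empty, so FOLLOW(A) ⊇ FOLLOW(S) = {$, g}; in A::=S A A (occurrence 1), A is followed by A with FIRST {ε, g}; in A::=S A A (occurrence 1), the suffix after A is nullable (adds nothing new); in A::=S A A (occurrence 2), the suffix after A is empty (adds nothing new); in D::=A L, A is followed by L with FIRST {ε, g}; in D::=A L, the suffix after A is nullable, so FOLLOW(A) ⊇ FOLLOW(D) = {$, g}. Thus FOLLOW(A) = {$, g}.
FOLLOW(L): in S::=L, the suffix after L is empty, so FOLLOW(L) ⊇ FOLLOW(S) = {$, g}; in D::=A L, the suffix after L is empty, so FOLLOW(L) ⊇ FOLLOW(D) = {$, g}; in L::=g L b, L is followed by b with FIRST {b}. Thus FOLLOW(L) = {$, b, g}.

{$, g}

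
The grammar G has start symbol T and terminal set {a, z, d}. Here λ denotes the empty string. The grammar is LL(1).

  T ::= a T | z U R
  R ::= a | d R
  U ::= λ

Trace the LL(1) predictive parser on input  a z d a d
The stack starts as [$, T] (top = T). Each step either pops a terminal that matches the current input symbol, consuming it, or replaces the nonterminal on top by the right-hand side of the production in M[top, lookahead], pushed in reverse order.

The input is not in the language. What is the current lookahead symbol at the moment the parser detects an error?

      Stack    Input        Action
   1  $ T      a z d a d $  expand T ::= a T
   2  $ T a    a z d a d $  match a
   3  $ T      z d a d $    expand T ::= z U R
   4  $ R U z  z d a d $    match z
   5  $ R U    d a d $      expand U ::= λ
   6  $ R      d a d $      expand R ::= d R
   7  $ R d    d a d $      match d
   8  $ R      a d $        expand R ::= a
   9  $ a      a d $        match a
  10  $        d $          error: stack empty but input remains

d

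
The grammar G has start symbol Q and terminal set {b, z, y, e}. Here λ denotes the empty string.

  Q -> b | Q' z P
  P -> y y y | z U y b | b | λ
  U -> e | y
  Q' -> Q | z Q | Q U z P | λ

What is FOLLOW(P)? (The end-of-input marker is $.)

{$, e, y, z}

FIRST(P): from P->y y y we get {y}; from P->z U y b we get {z}; from P->b we get {b}; from P->λ we get {λ}. So FIRST(P) = {λ, b, y, z}.
FIRST(U): from U->e we get {e}; from U->y we get {y}. So FIRST(U) = {e, y}.
FIRST(Q): from Q->b we get {b}; from Q->Q' z P we get {b, z}. So FIRST(Q) = {b, z}.
FIRST(Q'): from Q'->Q we get {b, z}; from Q'->z Q we get {z}; from Q'->Q U z P we get {b, z}; from Q'->λ we get {λ}. So FIRST(Q') = {λ, b, z}.
FOLLOW(Q) includes $ since Q is the start symbol.
FOLLOW(U): in P->z U y b, U is followed by y b with FIRST {y}; in Q'->Q U z P, U is followed by z P with FIRST {z}. Thus FOLLOW(U) = {y, z}.
FOLLOW(Q'): in Q->Q' z P, Q' is followed by z P with FIRST {z}. Thus FOLLOW(Q') = {z}.
FOLLOW(Q): in Q'->Q, the suffix after Q is empty, so FOLLOW(Q) ⊇ FOLLOW(Q') = {z}; in Q'->z Q, the suffix after Q is empty, so FOLLOW(Q) ⊇ FOLLOW(Q') = {z}; in Q'->Q U z P, Q is followed by U z P with FIRST {e, y}. Thus FOLLOW(Q) = {$, e, y, z}.
FOLLOW(P): in Q->Q' z P, the suffix after P is empty, so FOLLOW(P) ⊇ FOLLOW(Q) = {$, e, y, z}; in Q'->Q U z P, the suffix after P is empty, so FOLLOW(P) ⊇ FOLLOW(Q') = {z}. Thus FOLLOW(P) = {$, e, y, z}.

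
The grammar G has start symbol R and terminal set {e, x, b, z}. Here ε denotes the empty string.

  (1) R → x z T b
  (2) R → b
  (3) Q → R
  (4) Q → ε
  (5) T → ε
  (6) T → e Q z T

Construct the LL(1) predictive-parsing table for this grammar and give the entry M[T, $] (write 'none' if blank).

none

FIRST(R): from R→x z T b we get {x}; from R→b we get {b}. So FIRST(R) = {b, x}.
FIRST(T): from T→ε we get {ε}; from T→e Q z T we get {e}. So FIRST(T) = {ε, e}.
FIRST(Q): from Q→R we get {b, x}; from Q→ε we get {ε}. So FIRST(Q) = {ε, b, x}.
FOLLOW(R) includes $ since R is the start symbol.
FOLLOW(T): in R→x z T b, T is followed by b with FIRST {b}; in T→e Q z T, the suffix after T is empty (adds nothing new). Thus FOLLOW(T) = {b}.
For T → ε: FIRST(ε) = {ε}, so it goes in M[T, t] for t ∈ {}; since ε ∈ FIRST, also for every t ∈ FOLLOW(T) = {b}.
For T → e Q z T: FIRST(e Q z T) = {e}, so it goes in M[T, t] for t ∈ {e}.
None of these place a production in M[T, $].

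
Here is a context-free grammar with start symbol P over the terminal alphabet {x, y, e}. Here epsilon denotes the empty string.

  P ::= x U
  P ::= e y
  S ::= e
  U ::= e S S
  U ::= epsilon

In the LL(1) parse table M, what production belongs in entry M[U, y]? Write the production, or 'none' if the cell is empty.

none

FIRST(P): from P::=x U we get {x}; from P::=e y we get {e}. So FIRST(P) = {e, x}.
FIRST(S): from S::=e we get {e}. So FIRST(S) = {e}.
FIRST(U): from U::=e S S we get {e}; from U::=epsilon we get {epsilon}. So FIRST(U) = {epsilon, e}.
FOLLOW(P) includes $ since P is the start symbol.
FOLLOW(P): P appears on no right-hand side. Thus FOLLOW(P) = {$}.
FOLLOW(U): in P::=x U, the suffix after U is empty, so FOLLOW(U) ⊇ FOLLOW(P) = {$}. Thus FOLLOW(U) = {$}.
For U ::= e S S: FIRST(e S S) = {e}, so it goes in M[U, t] for t ∈ {e}.
For U ::= epsilon: FIRST(epsilon) = {epsilon}, so it goes in M[U, t] for t ∈ {}; since epsilon ∈ FIRST, also for every t ∈ FOLLOW(U) = {$}.
None of these place a production in M[U, y].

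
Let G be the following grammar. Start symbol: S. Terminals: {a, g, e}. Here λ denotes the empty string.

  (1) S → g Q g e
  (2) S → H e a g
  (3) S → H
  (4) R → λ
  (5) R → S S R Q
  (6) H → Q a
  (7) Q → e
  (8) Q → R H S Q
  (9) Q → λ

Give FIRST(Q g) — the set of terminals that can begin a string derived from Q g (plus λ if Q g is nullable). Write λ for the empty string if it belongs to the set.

FIRST(S) = {a, e, g}  (via H e a g, H)
FIRST(R) = {λ, a, e, g}  (via S S R Q)
FIRST(H) = {a, e, g}  (via Q a)
FIRST(Q) = {λ, a, e, g}  (via R H S Q)
FIRST(Q g): take FIRST of each symbol in turn, carrying on past any symbol whose FIRST contains λ; result {a, e, g}.

{a, e, g}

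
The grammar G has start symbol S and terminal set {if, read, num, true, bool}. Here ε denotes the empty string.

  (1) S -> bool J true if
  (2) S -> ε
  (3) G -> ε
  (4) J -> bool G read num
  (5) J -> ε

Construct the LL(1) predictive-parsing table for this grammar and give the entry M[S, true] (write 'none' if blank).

FIRST(S): from S->bool J true if we get {bool}; from S->ε we get {ε}. So FIRST(S) = {ε, bool}.
FIRST(G): from G->ε we get {ε}. So FIRST(G) = {ε}.
FIRST(J): from J->bool G read num we get {bool}; from J->ε we get {ε}. So FIRST(J) = {ε, bool}.
FOLLOW(S) includes $ since S is the start symbol.
FOLLOW(S): S appears on no right-hand side. Thus FOLLOW(S) = {$}.
For S -> bool J true if: FIRST(bool J true if) = {bool}, so it goes in M[S, t] for t ∈ {bool}.
For S -> ε: FIRST(ε) = {ε}, so it goes in M[S, t] for t ∈ {}; since ε ∈ FIRST, also for every t ∈ FOLLOW(S) = {$}.
None of these place a production in M[S, true].

none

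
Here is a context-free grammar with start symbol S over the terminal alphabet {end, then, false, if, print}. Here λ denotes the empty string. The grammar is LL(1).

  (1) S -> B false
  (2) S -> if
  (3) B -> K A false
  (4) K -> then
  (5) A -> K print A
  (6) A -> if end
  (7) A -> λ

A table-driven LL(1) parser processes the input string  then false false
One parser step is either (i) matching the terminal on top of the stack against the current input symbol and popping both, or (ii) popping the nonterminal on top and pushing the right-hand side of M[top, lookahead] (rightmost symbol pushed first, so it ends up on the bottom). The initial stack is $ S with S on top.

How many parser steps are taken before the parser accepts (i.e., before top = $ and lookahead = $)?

step 1: stack=$ S  input=then false false $  — expand S -> B false
step 2: stack=$ false B  input=then false false $  — expand B -> K A false
step 3: stack=$ false false A K  input=then false false $  — expand K -> then
step 4: stack=$ false false A then  input=then false false $  — match then
step 5: stack=$ false false A  input=false false $  — expand A -> λ
step 6: stack=$ false false  input=false false $  — match false
step 7: stack=$ false  input=false $  — match false
Accept reached after 7 steps.

7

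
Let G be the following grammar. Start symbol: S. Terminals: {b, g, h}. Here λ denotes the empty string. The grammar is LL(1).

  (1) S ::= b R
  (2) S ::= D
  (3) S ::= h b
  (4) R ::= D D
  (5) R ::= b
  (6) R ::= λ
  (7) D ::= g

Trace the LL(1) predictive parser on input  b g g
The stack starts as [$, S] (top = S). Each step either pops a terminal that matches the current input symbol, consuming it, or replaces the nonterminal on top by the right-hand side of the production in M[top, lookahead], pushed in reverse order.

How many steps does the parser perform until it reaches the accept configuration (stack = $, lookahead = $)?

     Stack  Input    Action
  1  $ S    b g g $  expand S ::= b R
  2  $ R b  b g g $  match b
  3  $ R    g g $    expand R ::= D D
  4  $ D D  g g $    expand D ::= g
  5  $ D g  g g $    match g
  6  $ D    g $      expand D ::= g
  7  $ g    g $      match g
Accept reached after 7 steps.

7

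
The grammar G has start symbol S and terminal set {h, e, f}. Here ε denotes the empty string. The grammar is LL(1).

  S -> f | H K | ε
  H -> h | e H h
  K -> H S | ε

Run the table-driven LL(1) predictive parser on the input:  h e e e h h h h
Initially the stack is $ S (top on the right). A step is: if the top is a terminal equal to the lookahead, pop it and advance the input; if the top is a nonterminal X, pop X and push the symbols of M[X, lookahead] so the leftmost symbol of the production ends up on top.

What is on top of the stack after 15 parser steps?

S

step 1: stack=$ S  input=h e e e h h h h $  — expand S -> H K
step 2: stack=$ K H  input=h e e e h h h h $  — expand H -> h
step 3: stack=$ K h  input=h e e e h h h h $  — match h
step 4: stack=$ K  input=e e e h h h h $  — expand K -> H S
step 5: stack=$ S H  input=e e e h h h h $  — expand H -> e H h
step 6: stack=$ S h H e  input=e e e h h h h $  — match e
step 7: stack=$ S h H  input=e e h h h h $  — expand H -> e H h
step 8: stack=$ S h h H e  input=e e h h h h $  — match e
step 9: stack=$ S h h H  input=e h h h h $  — expand H -> e H h
step 10: stack=$ S h h h H e  input=e h h h h $  — match e
step 11: stack=$ S h h h H  input=h h h h $  — expand H -> h
step 12: stack=$ S h h h h  input=h h h h $  — match h
step 13: stack=$ S h h h  input=h h h $  — match h
step 14: stack=$ S h h  input=h h $  — match h
step 15: stack=$ S h  input=h $  — match h
Stack after step 15: $ S (top = S).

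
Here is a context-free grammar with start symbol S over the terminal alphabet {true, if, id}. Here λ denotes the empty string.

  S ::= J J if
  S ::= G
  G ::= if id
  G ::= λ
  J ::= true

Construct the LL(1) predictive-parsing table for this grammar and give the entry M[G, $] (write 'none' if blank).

G ::= λ

FIRST(G): from G::=if id we get {if}; from G::=λ we get {λ}. So FIRST(G) = {λ, if}.
FIRST(J): from J::=true we get {true}. So FIRST(J) = {true}.
FIRST(S): from S::=J J if we get {true}; from S::=G we get {λ, if}. So FIRST(S) = {λ, if, true}.
FOLLOW(S) includes $ since S is the start symbol.
FOLLOW(S): S appears on no right-hand side. Thus FOLLOW(S) = {$}.
FOLLOW(G): in S::=G, the suffix after G is empty, so FOLLOW(G) ⊇ FOLLOW(S) = {$}. Thus FOLLOW(G) = {$}.
For G ::= if id: FIRST(if id) = {if}, so it goes in M[G, t] for t ∈ {if}.
For G ::= λ: FIRST(λ) = {λ}, so it goes in M[G, t] for t ∈ {}; since λ ∈ FIRST, also for every t ∈ FOLLOW(G) = {$}.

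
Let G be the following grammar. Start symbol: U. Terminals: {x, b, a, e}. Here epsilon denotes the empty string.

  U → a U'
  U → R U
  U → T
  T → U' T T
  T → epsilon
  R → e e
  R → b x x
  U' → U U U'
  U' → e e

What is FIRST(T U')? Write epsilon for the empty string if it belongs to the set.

{a, b, e}

FIRST(R) = {b, e}
FIRST(U) = {epsilon, a, b, e}  (via R U, T)
FIRST(U') = {a, b, e}  (via U U U')
FIRST(T) = {epsilon, a, b, e}  (via U' T T)
FIRST(T U'): take FIRST of each symbol in turn, carrying on past any symbol whose FIRST contains epsilon; result {a, b, e}.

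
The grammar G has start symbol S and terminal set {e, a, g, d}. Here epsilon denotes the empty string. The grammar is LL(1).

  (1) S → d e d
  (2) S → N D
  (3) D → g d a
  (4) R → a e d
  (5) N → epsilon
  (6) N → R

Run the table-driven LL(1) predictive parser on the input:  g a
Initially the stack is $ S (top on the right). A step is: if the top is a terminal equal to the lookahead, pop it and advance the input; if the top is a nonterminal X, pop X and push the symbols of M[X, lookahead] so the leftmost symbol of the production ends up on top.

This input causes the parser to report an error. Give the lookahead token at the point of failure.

     Stack    Input  Action
  1  $ S      g a $  expand S → N D
  2  $ D N    g a $  expand N → epsilon
  3  $ D      g a $  expand D → g d a
  4  $ a d g  g a $  match g
  5  $ a d    a $    error: top is terminal d but lookahead is a

a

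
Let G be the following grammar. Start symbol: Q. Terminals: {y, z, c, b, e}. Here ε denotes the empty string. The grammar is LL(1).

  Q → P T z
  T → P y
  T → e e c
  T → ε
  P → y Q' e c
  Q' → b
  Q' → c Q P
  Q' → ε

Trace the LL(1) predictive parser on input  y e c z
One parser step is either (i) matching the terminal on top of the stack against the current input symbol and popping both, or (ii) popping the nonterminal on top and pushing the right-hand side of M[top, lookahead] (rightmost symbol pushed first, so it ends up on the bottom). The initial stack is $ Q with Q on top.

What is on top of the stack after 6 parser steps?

T

     Stack           Input      Action
  1  $ Q             y e c z $  expand Q → P T z
  2  $ z T P         y e c z $  expand P → y Q' e c
  3  $ z T c e Q' y  y e c z $  match y
  4  $ z T c e Q'    e c z $    expand Q' → ε
  5  $ z T c e       e c z $    match e
  6  $ z T c         c z $      match c
Stack after step 6: $ z T (top = T).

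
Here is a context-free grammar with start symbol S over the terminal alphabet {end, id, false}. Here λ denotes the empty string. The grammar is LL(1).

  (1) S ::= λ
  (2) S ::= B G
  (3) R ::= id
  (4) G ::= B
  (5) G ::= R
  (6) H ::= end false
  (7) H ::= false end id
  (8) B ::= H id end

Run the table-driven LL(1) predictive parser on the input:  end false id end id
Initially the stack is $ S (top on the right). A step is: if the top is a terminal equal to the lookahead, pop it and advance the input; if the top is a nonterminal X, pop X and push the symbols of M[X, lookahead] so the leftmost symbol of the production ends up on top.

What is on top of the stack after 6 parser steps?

step 1: stack=$ S  input=end false id end id $  — expand S ::= B G
step 2: stack=$ G B  input=end false id end id $  — expand B ::= H id end
step 3: stack=$ G end id H  input=end false id end id $  — expand H ::= end false
step 4: stack=$ G end id false end  input=end false id end id $  — match end
step 5: stack=$ G end id false  input=false id end id $  — match false
step 6: stack=$ G end id  input=id end id $  — match id
Stack after step 6: $ G end (top = end).

end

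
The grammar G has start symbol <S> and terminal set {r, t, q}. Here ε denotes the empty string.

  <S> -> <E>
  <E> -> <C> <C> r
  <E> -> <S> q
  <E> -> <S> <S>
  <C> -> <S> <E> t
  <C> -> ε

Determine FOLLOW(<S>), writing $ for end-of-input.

FIRST(<S>): from <S>-><E> we get {r}. So FIRST(<S>) = {r}.
FIRST(<C>): from <C>-><S> <E> t we get {r}; from <C>->ε we get {ε}. So FIRST(<C>) = {ε, r}.
FIRST(<E>): from <E>-><C> <C> r we get {r}; from <E>-><S> q we get {r}; from <E>-><S> <S> we get {r}. So FIRST(<E>) = {r}.
FOLLOW(<S>) includes $ since <S> is the start symbol.
FOLLOW(<C>): in <E>-><C> <C> r (occurrence 1), <C> is followed by <C> r with FIRST {r}; in <E>-><C> <C> r (occurrence 2), <C> is followed by r with FIRST {r}. Thus FOLLOW(<C>) = {r}.
FOLLOW(<S>): in <E>-><S> q, <S> is followed by q with FIRST {q}; in <E>-><S> <S> (occurrence 1), <S> is followed by <S> with FIRST {r}; in <E>-><S> <S> (occurrence 2), the suffix after <S> is empty, so FOLLOW(<S>) ⊇ FOLLOW(<E>) = {$, q, r, t}; in <C>-><S> <E> t, <S> is followed by <E> t with FIRST {r}. Thus FOLLOW(<S>) = {$, q, r, t}.
FOLLOW(<E>): in <S>-><E>, the suffix after <E> is empty, so FOLLOW(<E>) ⊇ FOLLOW(<S>) = {$, q, r, t}; in <C>-><S> <E> t, <E> is followed by t with FIRST {t}. Thus FOLLOW(<E>) = {$, q, r, t}.

{$, q, r, t}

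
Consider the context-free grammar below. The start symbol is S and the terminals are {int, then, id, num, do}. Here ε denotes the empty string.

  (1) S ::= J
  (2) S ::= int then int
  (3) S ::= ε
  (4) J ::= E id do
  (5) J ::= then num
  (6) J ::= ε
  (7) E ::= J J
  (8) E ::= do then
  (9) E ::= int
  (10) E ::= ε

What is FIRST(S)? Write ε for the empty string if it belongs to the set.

{ε, do, id, int, then}

FIRST(S) = {ε, do, id, int, then}  (via J)
FIRST(J) = {ε, do, id, int, then}  (via E id do)
FIRST(E) = {ε, do, id, int, then}  (via J J)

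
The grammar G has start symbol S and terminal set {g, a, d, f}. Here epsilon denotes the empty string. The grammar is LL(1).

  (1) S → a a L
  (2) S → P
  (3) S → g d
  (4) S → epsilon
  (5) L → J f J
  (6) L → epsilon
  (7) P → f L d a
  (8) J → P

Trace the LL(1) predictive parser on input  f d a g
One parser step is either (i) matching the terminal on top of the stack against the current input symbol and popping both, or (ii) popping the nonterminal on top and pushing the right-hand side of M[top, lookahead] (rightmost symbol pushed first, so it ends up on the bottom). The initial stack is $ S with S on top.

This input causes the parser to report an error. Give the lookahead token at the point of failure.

     Stack      Input      Action
  1  $ S        f d a g $  expand S → P
  2  $ P        f d a g $  expand P → f L d a
  3  $ a d L f  f d a g $  match f
  4  $ a d L    d a g $    expand L → epsilon
  5  $ a d      d a g $    match d
  6  $ a        a g $      match a
  7  $          g $        error: stack empty but input remains

g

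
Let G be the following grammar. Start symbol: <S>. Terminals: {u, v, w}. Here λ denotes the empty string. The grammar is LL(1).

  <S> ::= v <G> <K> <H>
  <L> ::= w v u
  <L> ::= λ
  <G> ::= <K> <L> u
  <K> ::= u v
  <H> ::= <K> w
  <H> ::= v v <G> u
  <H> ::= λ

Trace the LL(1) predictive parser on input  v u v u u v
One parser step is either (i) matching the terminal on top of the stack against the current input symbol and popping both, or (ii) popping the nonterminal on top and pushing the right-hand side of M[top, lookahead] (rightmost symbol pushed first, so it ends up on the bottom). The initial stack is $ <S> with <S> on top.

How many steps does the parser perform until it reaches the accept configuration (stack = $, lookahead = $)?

      Stack                Input          Action
   1  $ <S>                v u v u u v $  expand <S> ::= v <G> <K> <H>
   2  $ <H> <K> <G> v      v u v u u v $  match v
   3  $ <H> <K> <G>        u v u u v $    expand <G> ::= <K> <L> u
   4  $ <H> <K> u <L> <K>  u v u u v $    expand <K> ::= u v
   5  $ <H> <K> u <L> v u  u v u u v $    match u
   6  $ <H> <K> u <L> v    v u u v $      match v
   7  $ <H> <K> u <L>      u u v $        expand <L> ::= λ
   8  $ <H> <K> u          u u v $        match u
   9  $ <H> <K>            u v $          expand <K> ::= u v
  10  $ <H> v u            u v $          match u
  11  $ <H> v              v $            match v
  12  $ <H>                $              expand <H> ::= λ
Accept reached after 12 steps.

12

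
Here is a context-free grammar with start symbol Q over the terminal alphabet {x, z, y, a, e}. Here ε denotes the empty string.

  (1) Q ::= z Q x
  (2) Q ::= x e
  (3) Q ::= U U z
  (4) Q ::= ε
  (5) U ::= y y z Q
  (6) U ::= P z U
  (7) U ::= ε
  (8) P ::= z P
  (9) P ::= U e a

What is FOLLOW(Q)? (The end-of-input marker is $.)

{$, e, x, y, z}

FIRST(Q) = {ε, e, x, y, z}  (via U U z)
FIRST(U) = {ε, e, y, z}  (via P z U)
FIRST(P) = {e, y, z}  (via U e a)
FOLLOW(Q) includes $ since Q is the start symbol.
FOLLOW(U): in Q::=U U z (occurrence 1), U is followed by U z with FIRST {e, y, z}; in Q::=U U z (occurrence 2), U is followed by z with FIRST {z}; in U::=P z U, the suffix after U is empty (adds nothing new); in P::=U e a, U is followed by e a with FIRST {e}. Thus FOLLOW(U) = {e, y, z}.
FOLLOW(Q): in Q::=z Q x, Q is followed by x with FIRST {x}; in U::=y y z Q, the suffix after Q is empty, so FOLLOW(Q) ⊇ FOLLOW(U) = {e, y, z}. Thus FOLLOW(Q) = {$, e, x, y, z}.
FOLLOW(P): in U::=P z U, P is followed by z U with FIRST {z}; in P::=z P, the suffix after P is empty (adds nothing new). Thus FOLLOW(P) = {z}.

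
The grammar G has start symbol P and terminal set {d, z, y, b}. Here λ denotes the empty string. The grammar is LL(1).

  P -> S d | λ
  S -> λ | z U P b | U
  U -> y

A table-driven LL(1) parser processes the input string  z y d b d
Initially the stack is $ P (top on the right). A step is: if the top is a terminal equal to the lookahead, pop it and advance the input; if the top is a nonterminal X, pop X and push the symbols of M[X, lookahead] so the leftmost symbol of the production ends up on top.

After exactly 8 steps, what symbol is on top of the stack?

     Stack        Input        Action
  1  $ P          z y d b d $  expand P -> S d
  2  $ d S        z y d b d $  expand S -> z U P b
  3  $ d b P U z  z y d b d $  match z
  4  $ d b P U    y d b d $    expand U -> y
  5  $ d b P y    y d b d $    match y
  6  $ d b P      d b d $      expand P -> S d
  7  $ d b d S    d b d $      expand S -> λ
  8  $ d b d      d b d $      match d
Stack after step 8: $ d b (top = b).

b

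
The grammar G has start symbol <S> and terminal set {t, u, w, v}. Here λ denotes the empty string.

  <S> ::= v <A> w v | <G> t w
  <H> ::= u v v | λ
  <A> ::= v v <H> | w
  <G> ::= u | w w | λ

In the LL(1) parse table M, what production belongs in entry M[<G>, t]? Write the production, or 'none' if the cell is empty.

<G> ::= λ

FIRST(<H>) = {λ, u}
FIRST(<A>) = {v, w}
FIRST(<G>) = {λ, u, w}
FIRST(<S>) = {t, u, v, w}  (via <G> t w)
FOLLOW(<S>) includes $ since <S> is the start symbol.
FOLLOW(<G>): in <S>::=<G> t w, <G> is followed by t w with FIRST {t}. Thus FOLLOW(<G>) = {t}.
For <G> ::= u: FIRST(u) = {u}, so it goes in M[<G>, t] for t ∈ {u}.
For <G> ::= w w: FIRST(w w) = {w}, so it goes in M[<G>, t] for t ∈ {w}.
For <G> ::= λ: FIRST(λ) = {λ}, so it goes in M[<G>, t] for t ∈ {}; since λ ∈ FIRST, also for every t ∈ FOLLOW(<G>) = {t}.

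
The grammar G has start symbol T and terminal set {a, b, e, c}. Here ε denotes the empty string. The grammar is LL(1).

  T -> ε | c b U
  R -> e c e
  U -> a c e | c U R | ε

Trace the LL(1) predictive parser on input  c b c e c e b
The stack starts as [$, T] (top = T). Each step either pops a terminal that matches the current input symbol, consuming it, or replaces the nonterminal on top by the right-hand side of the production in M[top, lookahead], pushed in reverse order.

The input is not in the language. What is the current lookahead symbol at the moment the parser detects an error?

b

step 1: stack=$ T  input=c b c e c e b $  — expand T -> c b U
step 2: stack=$ U b c  input=c b c e c e b $  — match c
step 3: stack=$ U b  input=b c e c e b $  — match b
step 4: stack=$ U  input=c e c e b $  — expand U -> c U R
step 5: stack=$ R U c  input=c e c e b $  — match c
step 6: stack=$ R U  input=e c e b $  — expand U -> ε
step 7: stack=$ R  input=e c e b $  — expand R -> e c e
step 8: stack=$ e c e  input=e c e b $  — match e
step 9: stack=$ e c  input=c e b $  — match c
step 10: stack=$ e  input=e b $  — match e
step 11: stack=$  input=b $  — error: stack empty but input remains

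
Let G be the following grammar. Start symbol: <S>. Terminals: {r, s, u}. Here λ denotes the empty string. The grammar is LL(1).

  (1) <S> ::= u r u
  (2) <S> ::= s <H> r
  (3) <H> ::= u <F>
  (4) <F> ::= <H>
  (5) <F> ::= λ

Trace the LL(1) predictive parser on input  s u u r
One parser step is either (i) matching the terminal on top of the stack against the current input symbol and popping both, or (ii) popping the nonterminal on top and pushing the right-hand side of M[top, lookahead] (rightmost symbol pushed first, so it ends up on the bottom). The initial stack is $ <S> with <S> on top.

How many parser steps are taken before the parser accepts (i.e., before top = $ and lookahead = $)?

9

step 1: stack=$ <S>  input=s u u r $  — expand <S> ::= s <H> r
step 2: stack=$ r <H> s  input=s u u r $  — match s
step 3: stack=$ r <H>  input=u u r $  — expand <H> ::= u <F>
step 4: stack=$ r <F> u  input=u u r $  — match u
step 5: stack=$ r <F>  input=u r $  — expand <F> ::= <H>
step 6: stack=$ r <H>  input=u r $  — expand <H> ::= u <F>
step 7: stack=$ r <F> u  input=u r $  — match u
step 8: stack=$ r <F>  input=r $  — expand <F> ::= λ
step 9: stack=$ r  input=r $  — match r
Accept reached after 9 steps.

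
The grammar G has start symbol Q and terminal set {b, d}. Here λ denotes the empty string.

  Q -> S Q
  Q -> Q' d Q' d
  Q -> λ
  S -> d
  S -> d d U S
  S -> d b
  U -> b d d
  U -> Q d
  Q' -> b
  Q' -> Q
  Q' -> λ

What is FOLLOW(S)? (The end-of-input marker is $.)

{$, b, d}

FIRST(S): from S->d we get {d}; from S->d d U S we get {d}; from S->d b we get {d}. So FIRST(S) = {d}.
FIRST(Q): from Q->S Q we get {d}; from Q->Q' d Q' d we get {b, d}; from Q->λ we get {λ}. So FIRST(Q) = {λ, b, d}.
FIRST(U): from U->b d d we get {b}; from U->Q d we get {b, d}. So FIRST(U) = {b, d}.
FIRST(Q'): from Q'->b we get {b}; from Q'->Q we get {λ, b, d}; from Q'->λ we get {λ}. So FIRST(Q') = {λ, b, d}.
FOLLOW(Q) includes $ since Q is the start symbol.
FOLLOW(U): in S->d d U S, U is followed by S with FIRST {d}. Thus FOLLOW(U) = {d}.
FOLLOW(Q'): in Q->Q' d Q' d (occurrence 1), Q' is followed by d Q' d with FIRST {d}; in Q->Q' d Q' d (occurrence 2), Q' is followed by d with FIRST {d}. Thus FOLLOW(Q') = {d}.
FOLLOW(Q): in Q->S Q, the suffix after Q is empty (adds nothing new); in U->Q d, Q is followed by d with FIRST {d}; in Q'->Q, the suffix after Q is empty, so FOLLOW(Q) ⊇ FOLLOW(Q') = {d}. Thus FOLLOW(Q) = {$, d}.
FOLLOW(S): in Q->S Q, S is followed by Q with FIRST {λ, b, d}; in Q->S Q, the suffix after S is nullable, so FOLLOW(S) ⊇ FOLLOW(Q) = {$, d}; in S->d d U S, the suffix after S is empty (adds nothing new). Thus FOLLOW(S) = {$, b, d}.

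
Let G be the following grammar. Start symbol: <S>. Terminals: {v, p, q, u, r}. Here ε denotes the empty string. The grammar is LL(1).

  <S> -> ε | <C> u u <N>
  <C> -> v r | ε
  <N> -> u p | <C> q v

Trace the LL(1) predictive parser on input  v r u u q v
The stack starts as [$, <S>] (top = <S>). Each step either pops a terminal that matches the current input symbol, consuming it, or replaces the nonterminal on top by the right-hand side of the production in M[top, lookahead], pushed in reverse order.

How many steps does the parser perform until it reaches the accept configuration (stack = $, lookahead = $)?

10

      Stack          Input          Action
   1  $ <S>          v r u u q v $  expand <S> -> <C> u u <N>
   2  $ <N> u u <C>  v r u u q v $  expand <C> -> v r
   3  $ <N> u u r v  v r u u q v $  match v
   4  $ <N> u u r    r u u q v $    match r
   5  $ <N> u u      u u q v $      match u
   6  $ <N> u        u q v $        match u
   7  $ <N>          q v $          expand <N> -> <C> q v
   8  $ v q <C>      q v $          expand <C> -> ε
   9  $ v q          q v $          match q
  10  $ v            v $            match v
Accept reached after 10 steps.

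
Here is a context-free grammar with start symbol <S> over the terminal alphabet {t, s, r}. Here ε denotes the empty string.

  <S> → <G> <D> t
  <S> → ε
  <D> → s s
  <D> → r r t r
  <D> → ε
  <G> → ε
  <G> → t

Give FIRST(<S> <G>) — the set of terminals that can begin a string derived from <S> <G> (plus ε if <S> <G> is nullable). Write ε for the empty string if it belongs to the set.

FIRST(<D>) = {ε, r, s}
FIRST(<G>) = {ε, t}
FIRST(<S>) = {ε, r, s, t}  (via <G> <D> t)
FIRST(<S> <G>): take FIRST of each symbol in turn, carrying on past any symbol whose FIRST contains ε; result {ε, r, s, t}.

{ε, r, s, t}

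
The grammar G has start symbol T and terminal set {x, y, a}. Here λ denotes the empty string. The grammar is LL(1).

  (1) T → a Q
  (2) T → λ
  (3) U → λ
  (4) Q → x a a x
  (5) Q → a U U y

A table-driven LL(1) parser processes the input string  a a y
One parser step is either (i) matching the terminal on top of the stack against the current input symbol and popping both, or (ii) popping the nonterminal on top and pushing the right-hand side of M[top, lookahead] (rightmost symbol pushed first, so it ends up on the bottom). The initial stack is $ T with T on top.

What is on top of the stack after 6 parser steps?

y

     Stack      Input    Action
  1  $ T        a a y $  expand T → a Q
  2  $ Q a      a a y $  match a
  3  $ Q        a y $    expand Q → a U U y
  4  $ y U U a  a y $    match a
  5  $ y U U    y $      expand U → λ
  6  $ y U      y $      expand U → λ
Stack after step 6: $ y (top = y).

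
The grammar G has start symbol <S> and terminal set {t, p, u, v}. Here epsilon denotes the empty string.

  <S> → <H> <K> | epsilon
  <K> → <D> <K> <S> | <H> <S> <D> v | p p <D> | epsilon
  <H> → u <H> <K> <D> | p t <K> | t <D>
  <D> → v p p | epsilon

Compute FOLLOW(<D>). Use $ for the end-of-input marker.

FIRST(<H>) = {p, t, u}
FIRST(<D>) = {epsilon, v}
FIRST(<S>) = {epsilon, p, t, u}  (via <H> <K>)
FIRST(<K>) = {epsilon, p, t, u, v}  (via <D> <K> <S>, <H> <S> <D> v)
FOLLOW(<S>) includes $ since <S> is the start symbol.
FOLLOW(<S>): in <K>→<D> <K> <S>, the suffix after <S> is empty, so FOLLOW(<S>) ⊇ FOLLOW(<K>) = {$, p, t, u, v}; in <K>→<H> <S> <D> v, <S> is followed by <D> v with FIRST {v}. Thus FOLLOW(<S>) = {$, p, t, u, v}.
FOLLOW(<H>): in <S>→<H> <K>, <H> is followed by <K> with FIRST {epsilon, p, t, u, v}; in <S>→<H> <K>, the suffix after <H> is nullable, so FOLLOW(<H>) ⊇ FOLLOW(<S>) = {$, p, t, u, v}; in <K>→<H> <S> <D> v, <H> is followed by <S> <D> v with FIRST {p, t, u, v}; in <H>→u <H> <K> <D>, <H> is followed by <K> <D> with FIRST {epsilon, p, t, u, v}; in <H>→u <H> <K> <D>, the suffix after <H> is nullable (adds nothing new). Thus FOLLOW(<H>) = {$, p, t, u, v}.
FOLLOW(<K>): in <S>→<H> <K>, the suffix after <K> is empty, so FOLLOW(<K>) ⊇ FOLLOW(<S>) = {$, p, t, u, v}; in <K>→<D> <K> <S>, <K> is followed by <S> with FIRST {epsilon, p, t, u}; in <K>→<D> <K> <S>, the suffix after <K> is nullable (adds nothing new); in <H>→u <H> <K> <D>, <K> is followed by <D> with FIRST {epsilon, v}; in <H>→u <H> <K> <D>, the suffix after <K> is nullable, so FOLLOW(<K>) ⊇ FOLLOW(<H>) = {$, p, t, u, v}; in <H>→p t <K>, the suffix after <K> is empty, so FOLLOW(<K>) ⊇ FOLLOW(<H>) = {$, p, t, u, v}. Thus FOLLOW(<K>) = {$, p, t, u, v}.
FOLLOW(<D>): in <K>→<D> <K> <S>, <D> is followed by <K> <S> with FIRST {epsilon, p, t, u, v}; in <K>→<D> <K> <S>, the suffix after <D> is nullable, so FOLLOW(<D>) ⊇ FOLLOW(<K>) = {$, p, t, u, v}; in <K>→<H> <S> <D> v, <D> is followed by v with FIRST {v}; in <K>→p p <D>, the suffix after <D> is empty, so FOLLOW(<D>) ⊇ FOLLOW(<K>) = {$, p, t, u, v}; in <H>→u <H> <K> <D>, the suffix after <D> is empty, so FOLLOW(<D>) ⊇ FOLLOW(<H>) = {$, p, t, u, v}; in <H>→t <D>, the suffix after <D> is empty, so FOLLOW(<D>) ⊇ FOLLOW(<H>) = {$, p, t, u, v}. Thus FOLLOW(<D>) = {$, p, t, u, v}.

{$, p, t, u, v}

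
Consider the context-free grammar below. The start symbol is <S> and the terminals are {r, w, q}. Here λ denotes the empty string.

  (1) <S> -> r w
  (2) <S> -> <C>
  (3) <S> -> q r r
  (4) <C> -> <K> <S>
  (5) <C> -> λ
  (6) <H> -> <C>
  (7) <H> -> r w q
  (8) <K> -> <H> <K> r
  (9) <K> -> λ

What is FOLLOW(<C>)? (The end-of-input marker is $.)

FIRST(<S>) = {λ, q, r}  (via <C>)
FIRST(<C>) = {λ, q, r}  (via <K> <S>)
FIRST(<H>) = {λ, q, r}  (via <C>)
FIRST(<K>) = {λ, q, r}  (via <H> <K> r)
FOLLOW(<S>) includes $ since <S> is the start symbol.
FOLLOW(<H>): in <K>-><H> <K> r, <H> is followed by <K> r with FIRST {q, r}. Thus FOLLOW(<H>) = {q, r}.
FOLLOW(<S>): in <C>-><K> <S>, the suffix after <S> is empty, so FOLLOW(<S>) ⊇ FOLLOW(<C>) = {$, q, r}. Thus FOLLOW(<S>) = {$, q, r}.
FOLLOW(<C>): in <S>-><C>, the suffix after <C> is empty, so FOLLOW(<C>) ⊇ FOLLOW(<S>) = {$, q, r}; in <H>-><C>, the suffix after <C> is empty, so FOLLOW(<C>) ⊇ FOLLOW(<H>) = {q, r}. Thus FOLLOW(<C>) = {$, q, r}.
FOLLOW(<K>): in <C>-><K> <S>, <K> is followed by <S> with FIRST {λ, q, r}; in <C>-><K> <S>, the suffix after <K> is nullable, so FOLLOW(<K>) ⊇ FOLLOW(<C>) = {$, q, r}; in <K>-><H> <K> r, <K> is followed by r with FIRST {r}. Thus FOLLOW(<K>) = {$, q, r}.

{$, q, r}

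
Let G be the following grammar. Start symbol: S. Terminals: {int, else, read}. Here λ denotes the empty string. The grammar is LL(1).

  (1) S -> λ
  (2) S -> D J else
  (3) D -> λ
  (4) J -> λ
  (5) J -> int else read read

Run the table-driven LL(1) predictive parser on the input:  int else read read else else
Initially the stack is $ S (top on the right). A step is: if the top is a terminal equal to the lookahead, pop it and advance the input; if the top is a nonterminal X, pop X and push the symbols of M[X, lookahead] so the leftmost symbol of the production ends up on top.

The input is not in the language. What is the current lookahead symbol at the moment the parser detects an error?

else

step 1: stack=$ S  input=int else read read else else $  — expand S -> D J else
step 2: stack=$ else J D  input=int else read read else else $  — expand D -> λ
step 3: stack=$ else J  input=int else read read else else $  — expand J -> int else read read
step 4: stack=$ else read read else int  input=int else read read else else $  — match int
step 5: stack=$ else read read else  input=else read read else else $  — match else
step 6: stack=$ else read read  input=read read else else $  — match read
step 7: stack=$ else read  input=read else else $  — match read
step 8: stack=$ else  input=else else $  — match else
step 9: stack=$  input=else $  — error: stack empty but input remains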